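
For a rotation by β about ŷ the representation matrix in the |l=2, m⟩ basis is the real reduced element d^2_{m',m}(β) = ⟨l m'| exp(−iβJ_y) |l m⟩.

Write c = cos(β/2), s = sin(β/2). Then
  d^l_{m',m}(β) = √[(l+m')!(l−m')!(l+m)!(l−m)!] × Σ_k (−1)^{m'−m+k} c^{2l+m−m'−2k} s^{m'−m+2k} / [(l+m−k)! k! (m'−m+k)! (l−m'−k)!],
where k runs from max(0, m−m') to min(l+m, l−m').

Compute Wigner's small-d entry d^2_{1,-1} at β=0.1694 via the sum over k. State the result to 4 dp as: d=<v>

d=0.0213

d^2_{1,-1}(β=0.1694) via Wigner's sum:
Half-angle: c=0.996415, s=0.084599. N=√(6·1·1·6)=6.000000
Admissible k: 0..1 (factorial args all ≥0)
  k=0: (−1)^2·6.0000/(2)·0.9964^2·0.0846^2 = +0.021317
  k=1: (−1)^3·6.0000/(6)·0.9964^0·0.0846^4 = -0.000051
d^2_{1,-1}(0.1694) = +0.021317 -0.000051 = +0.021266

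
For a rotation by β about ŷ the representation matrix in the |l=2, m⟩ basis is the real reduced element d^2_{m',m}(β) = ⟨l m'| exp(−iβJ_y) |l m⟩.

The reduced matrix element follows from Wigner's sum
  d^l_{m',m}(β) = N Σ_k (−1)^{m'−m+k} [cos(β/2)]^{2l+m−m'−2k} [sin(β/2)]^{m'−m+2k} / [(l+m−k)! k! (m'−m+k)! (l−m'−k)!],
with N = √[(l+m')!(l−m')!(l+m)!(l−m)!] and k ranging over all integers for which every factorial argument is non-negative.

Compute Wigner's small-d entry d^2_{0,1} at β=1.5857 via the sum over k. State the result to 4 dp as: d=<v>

d=-0.0183

d^2_{0,1}(β=1.5857) via Wigner's sum:
Half-angle: c=0.701818, s=0.712356. N=√(2·2·6·1)=4.898979
The bounds max(0,m−m')=1 and min(l+m,l−m')=2 give 2 terms
  k=1: (−1)^0·4.8990/(2)·0.7018^3·0.7124^1 = +0.603179
  k=2: (−1)^1·4.8990/(2)·0.7018^1·0.7124^3 = -0.621430
d^2_{0,1}(1.5857) = +0.603179 -0.621430 = -0.018250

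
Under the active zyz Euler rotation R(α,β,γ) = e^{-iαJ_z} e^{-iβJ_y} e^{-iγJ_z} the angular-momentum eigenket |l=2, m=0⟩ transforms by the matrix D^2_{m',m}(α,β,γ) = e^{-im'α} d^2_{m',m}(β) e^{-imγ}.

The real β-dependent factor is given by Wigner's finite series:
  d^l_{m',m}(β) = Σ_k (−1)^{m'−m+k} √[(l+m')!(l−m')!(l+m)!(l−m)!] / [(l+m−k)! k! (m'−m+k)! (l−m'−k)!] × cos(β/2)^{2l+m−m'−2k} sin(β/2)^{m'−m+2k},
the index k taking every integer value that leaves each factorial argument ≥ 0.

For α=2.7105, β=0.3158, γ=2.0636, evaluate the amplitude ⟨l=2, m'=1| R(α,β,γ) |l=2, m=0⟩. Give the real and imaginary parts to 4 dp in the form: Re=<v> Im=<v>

Re=0.3285 Im=0.1511

Split into d^2_{1,0}(β=0.3158) × two z-phases.
With c≡cos(β/2)=0.987560 and s≡sin(β/2)=0.157245, N=[6·1·2·2]^{1/2}=4.898979
k: max(0,(0)−(1))=0 … min(2+(0),2−(1))=1
  k=0: (−1)^1·4.8990/(2)·0.9876^3·0.1572^1 = -0.370972
  k=1: (−1)^2·4.8990/(2)·0.9876^1·0.1572^3 = +0.009405
d^2_{1,0}(0.3158) = -0.370972 +0.009405 = -0.361567
Phases: e^{-i·(1)·2.7105}=-0.908510-0.417864i, e^{-i·(0)·2.0636}=+1.000000+0.000000i ⇒ D=+0.328487+0.151086i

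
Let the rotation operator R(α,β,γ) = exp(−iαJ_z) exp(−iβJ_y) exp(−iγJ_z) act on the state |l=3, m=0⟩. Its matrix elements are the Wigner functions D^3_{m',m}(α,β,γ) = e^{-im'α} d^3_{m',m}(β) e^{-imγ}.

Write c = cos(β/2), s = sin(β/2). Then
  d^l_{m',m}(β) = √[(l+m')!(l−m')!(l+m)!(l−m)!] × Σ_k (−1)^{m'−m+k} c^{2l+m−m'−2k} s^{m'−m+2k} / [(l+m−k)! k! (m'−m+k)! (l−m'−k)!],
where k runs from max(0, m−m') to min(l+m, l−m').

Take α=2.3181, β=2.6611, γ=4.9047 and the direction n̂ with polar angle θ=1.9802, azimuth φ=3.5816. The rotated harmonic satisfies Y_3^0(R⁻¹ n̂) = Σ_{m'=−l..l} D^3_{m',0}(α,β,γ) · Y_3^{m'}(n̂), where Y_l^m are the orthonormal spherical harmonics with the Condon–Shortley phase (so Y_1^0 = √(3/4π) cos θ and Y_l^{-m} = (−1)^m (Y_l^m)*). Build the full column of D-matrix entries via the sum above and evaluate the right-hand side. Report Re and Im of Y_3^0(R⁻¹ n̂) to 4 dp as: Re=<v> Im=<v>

Need the full column D^3_{m',0} for m'=−3..3 at α=2.3181, β=2.6611, γ=4.9047.
cos(β/2)=0.237942, sin(β/2)=0.971279
d^3_{-3,0}: single k=3 term ⇒ +0.055203;  D = +0.043231+0.034328i
d^3_{-2,0}: k∈[2..3] ⇒ +0.016563 -0.275981 = -0.259418;  D = +0.019746+0.258666i
d^3_{-1,0}: k∈[1..3] ⇒ +0.002566 -0.128279 +0.712496 = +0.586783;  D = -0.398815+0.430419i
d^3_{0,0}: k∈[0..3] ⇒ +0.000181 -0.027215 +0.453483 -0.839586 = -0.413137;  D = -0.413137+0.000000i
d^3_{1,0}: k∈[0..2] ⇒ -0.002566 +0.128279 -0.712496 = -0.586783;  D = +0.398815+0.430419i
d^3_{2,0}: k∈[0..1] ⇒ +0.016563 -0.275981 = -0.259418;  D = +0.019746-0.258666i
d^3_{3,0}: single k=0 term ⇒ -0.055203;  D = -0.043231+0.034328i
Y_3^{m'}(θ=1.9802,φ=3.5816) and Σ D·Y over m':
  (+0.0432+0.0343i)·(-0.0799+0.3120i)  (+0.0197+0.2587i)·(-0.2181+0.2639i)  (-0.3988+0.4304i)·(+0.0557-0.0262i)  (-0.4131+0.0000i)·(+0.3280+0.0000i)  (+0.3988+0.4304i)·(-0.0557-0.0262i)  (+0.0197-0.2587i)·(-0.2181-0.2639i)  (-0.0432+0.0343i)·(+0.0799+0.3120i)
Y_3^0(R⁻¹ n̂) = -0.330806-0.000000i

Re=-0.3308 Im=0.0000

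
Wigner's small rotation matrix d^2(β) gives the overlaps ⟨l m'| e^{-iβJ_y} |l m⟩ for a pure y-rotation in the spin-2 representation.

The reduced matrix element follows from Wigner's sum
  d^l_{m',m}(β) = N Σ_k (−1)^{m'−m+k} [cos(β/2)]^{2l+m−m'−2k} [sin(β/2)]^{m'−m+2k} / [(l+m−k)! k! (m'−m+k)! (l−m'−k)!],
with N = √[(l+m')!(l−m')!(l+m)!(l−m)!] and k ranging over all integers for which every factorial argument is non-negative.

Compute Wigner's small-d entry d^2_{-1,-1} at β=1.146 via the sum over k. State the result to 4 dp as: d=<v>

d^2_{-1,-1}(β=1.146) via Wigner's sum:
With c≡cos(β/2)=0.840278 and s≡sin(β/2)=0.542155, N=[1·6·1·6]^{1/2}=6.000000
k: max(0,(-1)−(-1))=0 … min(2+(-1),2−(-1))=1
  k=0: (−1)^0·6.0000/(6)·0.8403^4·0.5422^0 = +0.498531
  k=1: (−1)^1·6.0000/(2)·0.8403^2·0.5422^2 = -0.622608
d^2_{-1,-1}(1.146) = +0.498531 -0.622608 = -0.124077

d=-0.1241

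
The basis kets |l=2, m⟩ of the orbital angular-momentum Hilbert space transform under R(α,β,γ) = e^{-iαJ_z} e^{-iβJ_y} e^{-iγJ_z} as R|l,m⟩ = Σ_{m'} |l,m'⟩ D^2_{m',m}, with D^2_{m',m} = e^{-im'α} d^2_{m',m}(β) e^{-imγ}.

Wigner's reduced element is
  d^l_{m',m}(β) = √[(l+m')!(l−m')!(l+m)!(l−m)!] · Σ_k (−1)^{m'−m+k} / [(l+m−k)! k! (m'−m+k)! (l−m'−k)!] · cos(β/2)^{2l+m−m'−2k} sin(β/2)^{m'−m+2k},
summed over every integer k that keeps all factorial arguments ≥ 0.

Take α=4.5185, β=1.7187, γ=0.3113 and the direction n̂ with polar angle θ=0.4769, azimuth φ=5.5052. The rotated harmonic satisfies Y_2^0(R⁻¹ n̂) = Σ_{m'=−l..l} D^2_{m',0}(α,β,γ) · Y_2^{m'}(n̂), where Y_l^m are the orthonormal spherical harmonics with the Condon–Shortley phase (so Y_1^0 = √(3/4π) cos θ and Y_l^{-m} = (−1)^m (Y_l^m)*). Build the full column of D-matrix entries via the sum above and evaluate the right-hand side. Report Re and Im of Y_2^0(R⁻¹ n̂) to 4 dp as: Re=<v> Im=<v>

Need the full column D^2_{m',0} for m'=−2..2 at α=4.5185, β=1.7187, γ=0.3113.
cos(β/2)=0.652930, sin(β/2)=0.757418
d^2_{-2,0}: single k=2 term ⇒ +0.599074;  D = -0.554594+0.226529i
d^2_{-1,0}: k∈[1..2] ⇒ +0.516430 -0.694944 = -0.178514;  D = +0.034395+0.175169i
d^2_{0,0}: k∈[0..2] ⇒ +0.181747 -0.978284 +0.329112 = -0.467425;  D = -0.467425+0.000000i
d^2_{1,0}: k∈[0..1] ⇒ -0.516430 +0.694944 = +0.178514;  D = -0.034395+0.175169i
d^2_{2,0}: single k=0 term ⇒ +0.599074;  D = -0.554594-0.226529i
Y_2^{m'}(θ=0.4769,φ=5.5052) and Σ D·Y over m':
  (-0.5546+0.2265i)·(+0.0012+0.0814i)  (+0.0344+0.1752i)·(+0.2244+0.2211i)  (-0.4674+0.0000i)·(+0.4314+0.0000i)  (-0.0344+0.1752i)·(-0.2244+0.2211i)  (-0.5546-0.2265i)·(+0.0012-0.0814i)
Y_2^0(R⁻¹ n̂) = -0.301893+0.000000i

Re=-0.3019 Im=0.0000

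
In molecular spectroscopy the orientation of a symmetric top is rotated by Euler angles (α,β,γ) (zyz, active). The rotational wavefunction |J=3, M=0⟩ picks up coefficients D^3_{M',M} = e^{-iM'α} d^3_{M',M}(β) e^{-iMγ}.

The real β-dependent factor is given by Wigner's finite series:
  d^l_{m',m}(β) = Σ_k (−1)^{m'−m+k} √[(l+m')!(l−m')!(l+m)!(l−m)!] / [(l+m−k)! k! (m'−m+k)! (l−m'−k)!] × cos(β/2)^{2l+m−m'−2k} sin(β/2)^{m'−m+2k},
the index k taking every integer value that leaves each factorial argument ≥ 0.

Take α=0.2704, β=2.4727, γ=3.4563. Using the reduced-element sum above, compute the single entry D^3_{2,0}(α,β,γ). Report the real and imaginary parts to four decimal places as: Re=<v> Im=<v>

D^3_{2,0}(0.2704,2.4727,3.4563) = e^{-i·2·0.2704}·d^3_{2,0}(2.4727)·e^{-i·0·3.4563}. Compute d first:
With c≡cos(β/2)=0.328246 and s≡sin(β/2)=0.944592, N=[120·1·6·6]^{1/2}=65.726707
Admissible k: 0..1 (factorial args all ≥0)
  k=0: (−1)^2·65.7267/(12)·0.3282^4·0.9446^2 = +0.056735
  k=1: (−1)^3·65.7267/(12)·0.3282^2·0.9446^4 = -0.469827
d^3_{2,0}(2.4727) = +0.056735 -0.469827 = -0.413092
Phases: e^{-i·(2)·0.2704}=+0.857297-0.514822i, e^{-i·(0)·3.4563}=+1.000000+0.000000i ⇒ D=-0.354142+0.212669i

Re=-0.3541 Im=0.2127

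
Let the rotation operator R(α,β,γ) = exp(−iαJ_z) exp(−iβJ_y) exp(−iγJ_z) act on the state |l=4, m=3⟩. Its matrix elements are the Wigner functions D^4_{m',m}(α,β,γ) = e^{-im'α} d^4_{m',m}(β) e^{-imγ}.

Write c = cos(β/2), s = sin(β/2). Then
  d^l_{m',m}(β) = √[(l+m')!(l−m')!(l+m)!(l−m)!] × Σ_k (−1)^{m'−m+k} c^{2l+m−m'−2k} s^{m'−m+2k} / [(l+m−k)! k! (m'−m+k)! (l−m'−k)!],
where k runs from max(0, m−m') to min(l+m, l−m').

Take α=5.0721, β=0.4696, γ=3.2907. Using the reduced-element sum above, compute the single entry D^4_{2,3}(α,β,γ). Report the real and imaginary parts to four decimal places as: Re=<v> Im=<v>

First d^4_{2,3}(β=0.4696), then the phase factors e^{-i(2)α} and e^{-i(3)γ}:
With c≡cos(β/2)=0.972561 and s≡sin(β/2)=0.232648, N=[720·2·5040·1]^{1/2}=2693.993318
k: max(0,(3)−(2))=1 … min(4+(3),4−(2))=2
  k=1: (−1)^0·2693.9933/(720)·0.9726^7·0.2326^1 = +0.716443
  k=2: (−1)^1·2693.9933/(240)·0.9726^5·0.2326^3 = -0.122990
d^4_{2,3}(0.4696) = +0.716443 -0.122990 = +0.593453
Attach z-rotation phases: D = e^{-i(2)(5.0721)}·(+0.593453)·e^{-i(3)(3.2907)} = +0.233315-0.545666i

Re=0.2333 Im=-0.5457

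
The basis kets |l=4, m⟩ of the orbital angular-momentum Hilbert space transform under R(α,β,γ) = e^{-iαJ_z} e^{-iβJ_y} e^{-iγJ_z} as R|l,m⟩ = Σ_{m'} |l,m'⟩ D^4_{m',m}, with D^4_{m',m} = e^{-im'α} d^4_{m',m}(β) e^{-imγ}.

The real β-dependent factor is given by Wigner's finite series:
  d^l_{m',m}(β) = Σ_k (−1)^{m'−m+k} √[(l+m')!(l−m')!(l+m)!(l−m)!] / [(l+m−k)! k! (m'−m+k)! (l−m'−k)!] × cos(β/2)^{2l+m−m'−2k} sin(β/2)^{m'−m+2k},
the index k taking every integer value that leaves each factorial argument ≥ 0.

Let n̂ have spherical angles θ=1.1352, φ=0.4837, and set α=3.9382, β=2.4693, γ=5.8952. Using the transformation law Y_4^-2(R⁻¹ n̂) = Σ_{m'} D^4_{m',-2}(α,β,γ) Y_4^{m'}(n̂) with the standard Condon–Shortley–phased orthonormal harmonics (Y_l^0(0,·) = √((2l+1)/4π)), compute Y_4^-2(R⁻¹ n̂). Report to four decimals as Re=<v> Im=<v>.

Re=-0.1363 Im=-0.3262

Need the full column D^4_{m',-2} for m'=−4..4 at α=3.9382, β=2.4693, γ=5.8952.
cos(β/2)=0.329852, sin(β/2)=0.944033
d^4_{-4,-2}: single k=2 term ⇒ +0.006074;  D = -0.004521+0.004056i
d^4_{-3,-2}: k∈[1..2] ⇒ +0.001501 -0.036876 = -0.035375;  D = -0.001523+0.035342i
d^4_{-2,-2}: k∈[0..2] ⇒ +0.000140 -0.013774 +0.141031 = +0.127397;  D = +0.087169+0.092906i
d^4_{-1,-2}: k∈[0..2] ⇒ -0.001702 +0.069688 -0.380545 = -0.312558;  D = +0.312492+0.006450i
d^4_{0,-2}: k∈[0..2] ⇒ +0.010889 -0.237855 +0.730602 = +0.503636;  D = +0.359466-0.352752i
d^4_{1,-2}: k∈[0..2] ⇒ -0.046459 +0.570818 -0.935114 = -0.410755;  D = -0.000732-0.410754i
d^4_{2,-2}: k∈[0..2] ⇒ +0.141031 -0.924147 +0.630807 = -0.152309;  D = +0.109088+0.106290i
d^4_{3,-2}: k∈[0..1] ⇒ -0.302048 +0.824693 = +0.522645;  D = +0.522491-0.012647i
d^4_{4,-2}: single k=0 term ⇒ +0.407510;  D = -0.277772+0.298174i
Y_4^{m'}(θ=1.1352,φ=0.4837) and Σ D·Y over m':
  (-0.0045+0.0041i)·(-0.1064-0.2794i)  (-0.0015+0.0353i)·(+0.0470-0.3908i)  (+0.0872+0.0929i)·(+0.0384-0.0558i)  (+0.3125+0.0064i)·(-0.2810+0.1476i)  (+0.3595-0.3528i)·(-0.1303+0.0000i)  (-0.0007-0.4108i)·(+0.2810+0.1476i)  (+0.1091+0.1063i)·(+0.0384+0.0558i)  (+0.5225-0.0126i)·(-0.0470-0.3908i)  (-0.2778+0.2982i)·(-0.1064+0.2794i)
Y_4^-2(R⁻¹ n̂) = -0.136262-0.326195i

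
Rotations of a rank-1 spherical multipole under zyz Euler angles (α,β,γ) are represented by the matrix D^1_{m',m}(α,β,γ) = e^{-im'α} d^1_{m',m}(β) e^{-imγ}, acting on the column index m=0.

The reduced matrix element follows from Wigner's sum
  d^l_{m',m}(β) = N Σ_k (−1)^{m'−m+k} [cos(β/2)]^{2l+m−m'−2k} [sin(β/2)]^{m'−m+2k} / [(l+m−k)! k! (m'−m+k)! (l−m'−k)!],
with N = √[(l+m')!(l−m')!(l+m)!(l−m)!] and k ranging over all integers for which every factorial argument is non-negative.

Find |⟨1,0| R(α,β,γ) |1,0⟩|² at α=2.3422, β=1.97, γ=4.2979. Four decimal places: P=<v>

Split into d^1_{0,0}(β=1.97) × two z-phases.
With c≡cos(β/2)=0.552863 and s≡sin(β/2)=0.833272, N=[1·1·1·1]^{1/2}=1.000000
k∈{0,1} keeps every argument non-negative
  k=0: (−1)^0·1.0000/(1)·0.5529^2·0.8333^0 = +0.305658
  k=1: (−1)^1·1.0000/(1)·0.5529^0·0.8333^2 = -0.694342
d^1_{0,0}(1.97) = +0.305658 -0.694342 = -0.388685
|D^1_{0,0}|² = |d^1_{0,0}(β)|² = (-0.388685)² = 0.151076 (the z-rotation phases have unit modulus)

P=0.1511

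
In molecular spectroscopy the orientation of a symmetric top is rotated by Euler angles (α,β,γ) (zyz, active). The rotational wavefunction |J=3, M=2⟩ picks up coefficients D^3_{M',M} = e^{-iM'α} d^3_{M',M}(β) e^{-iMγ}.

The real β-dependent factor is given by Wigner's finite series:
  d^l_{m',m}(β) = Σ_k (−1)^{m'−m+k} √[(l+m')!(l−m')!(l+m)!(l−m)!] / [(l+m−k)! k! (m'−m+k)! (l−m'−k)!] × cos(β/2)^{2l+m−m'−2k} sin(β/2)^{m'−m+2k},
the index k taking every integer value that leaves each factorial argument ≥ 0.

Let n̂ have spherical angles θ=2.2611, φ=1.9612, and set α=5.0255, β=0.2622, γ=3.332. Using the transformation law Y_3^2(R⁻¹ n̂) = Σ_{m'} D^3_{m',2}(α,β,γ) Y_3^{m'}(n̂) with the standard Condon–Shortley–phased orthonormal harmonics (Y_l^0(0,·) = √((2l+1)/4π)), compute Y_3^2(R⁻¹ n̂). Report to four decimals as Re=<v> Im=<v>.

Re=-0.2761 Im=0.0489

Need the full column D^3_{m',2} for m'=−3..3 at α=5.0255, β=0.2622, γ=3.332.
cos(β/2)=0.991419, sin(β/2)=0.130725
d^3_{-3,2}: single k=5 term ⇒ +0.000093;  D = -0.000049+0.000079i
d^3_{-2,2}: k∈[4..5] ⇒ +0.001435 -0.000005 = +0.001430;  D = -0.001387-0.000347i
d^3_{-1,2}: k∈[3..4] ⇒ +0.013768 -0.000120 = +0.013648;  D = -0.000923-0.013617i
d^3_{0,2}: k∈[2..3] ⇒ +0.090428 -0.001572 = +0.088856;  D = +0.082491-0.033026i
d^3_{1,2}: k∈[1..2] ⇒ +0.395953 -0.013768 = +0.382185;  D = +0.244430+0.293801i
d^3_{2,2}: k∈[0..1] ⇒ +0.949604 -0.082549 = +0.867055;  D = -0.463326+0.732880i
d^3_{3,2}: single k=0 term ⇒ -0.306704;  D = +0.297120+0.076072i
Y_3^{m'}(θ=2.2611,φ=1.9612) and Σ D·Y over m':
  (-0.0000+0.0001i)·(+0.1762+0.0744i)  (-0.0014-0.0003i)·(+0.2748-0.2723i)  (-0.0009-0.0136i)·(-0.0974-0.2368i)  (+0.0825-0.0330i)·(+0.2311+0.0000i)  (+0.2444+0.2938i)·(+0.0974-0.2368i)  (-0.4633+0.7329i)·(+0.2748+0.2723i)  (+0.2971+0.0761i)·(-0.1762+0.0744i)
Y_3^2(R⁻¹ n̂) = -0.276111+0.048911i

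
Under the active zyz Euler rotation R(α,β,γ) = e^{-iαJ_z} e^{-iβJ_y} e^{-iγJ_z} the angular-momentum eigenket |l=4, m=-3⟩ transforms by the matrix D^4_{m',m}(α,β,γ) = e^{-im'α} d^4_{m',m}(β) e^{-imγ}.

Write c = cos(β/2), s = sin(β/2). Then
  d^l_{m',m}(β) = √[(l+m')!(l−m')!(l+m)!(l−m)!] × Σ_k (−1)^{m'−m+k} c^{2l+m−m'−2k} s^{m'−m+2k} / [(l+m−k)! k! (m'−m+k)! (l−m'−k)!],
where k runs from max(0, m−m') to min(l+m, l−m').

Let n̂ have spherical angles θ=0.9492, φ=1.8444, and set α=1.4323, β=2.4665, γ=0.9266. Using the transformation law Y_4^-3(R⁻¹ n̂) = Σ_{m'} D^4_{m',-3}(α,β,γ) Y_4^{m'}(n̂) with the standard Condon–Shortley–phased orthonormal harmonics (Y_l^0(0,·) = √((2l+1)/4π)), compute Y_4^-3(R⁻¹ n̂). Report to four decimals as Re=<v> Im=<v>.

Re=0.0110 Im=0.0081

Need the full column D^4_{m',-3} for m'=−4..4 at α=1.4323, β=2.4665, γ=0.9266.
cos(β/2)=0.331173, sin(β/2)=0.943570
d^4_{-4,-3}: single k=1 term ⇒ +0.001166;  D = -0.000710+0.000925i
d^4_{-3,-3}: k∈[0..1] ⇒ +0.000145 -0.008222 = -0.008077;  D = -0.005665-0.005758i
d^4_{-2,-3}: k∈[0..1] ⇒ -0.001542 +0.037565 = +0.036022;  D = +0.028919-0.021477i
d^4_{-1,-3}: k∈[0..1] ⇒ +0.009323 -0.126135 = -0.116812;  D = +0.056032+0.102496i
d^4_{0,-3}: k∈[0..1] ⇒ -0.039597 +0.321439 = +0.281843;  D = -0.263597+0.099759i
d^4_{1,-3}: k∈[0..1] ⇒ +0.126135 -0.614363 = -0.488228;  D = -0.108116-0.476107i
d^4_{2,-3}: k∈[0..1] ⇒ -0.304944 +0.825160 = +0.520215;  D = +0.518346-0.044061i
d^4_{3,-3}: k∈[0..1] ⇒ +0.541817 -0.628338 = -0.086521;  D = -0.004644+0.086396i
d^4_{4,-3}: single k=0 term ⇒ -0.623762;  D = +0.612277+0.119146i
Y_4^{m'}(θ=0.9492,φ=1.8444) and Σ D·Y over m':
  (-0.0007+0.0009i)·(+0.0886-0.1718i)  (-0.0057-0.0058i)·(+0.2865+0.2669i)  (+0.0289-0.0215i)·(-0.2594+0.1580i)  (+0.0560+0.1025i)·(+0.0379+0.1350i)  (-0.2636+0.0998i)·(-0.3331+0.0000i)  (-0.1081-0.4761i)·(-0.0379+0.1350i)  (+0.5183-0.0441i)·(-0.2594-0.1580i)  (-0.0046+0.0864i)·(-0.2865+0.2669i)  (+0.6123+0.1191i)·(+0.0886+0.1718i)
Y_4^-3(R⁻¹ n̂) = +0.011032+0.008099i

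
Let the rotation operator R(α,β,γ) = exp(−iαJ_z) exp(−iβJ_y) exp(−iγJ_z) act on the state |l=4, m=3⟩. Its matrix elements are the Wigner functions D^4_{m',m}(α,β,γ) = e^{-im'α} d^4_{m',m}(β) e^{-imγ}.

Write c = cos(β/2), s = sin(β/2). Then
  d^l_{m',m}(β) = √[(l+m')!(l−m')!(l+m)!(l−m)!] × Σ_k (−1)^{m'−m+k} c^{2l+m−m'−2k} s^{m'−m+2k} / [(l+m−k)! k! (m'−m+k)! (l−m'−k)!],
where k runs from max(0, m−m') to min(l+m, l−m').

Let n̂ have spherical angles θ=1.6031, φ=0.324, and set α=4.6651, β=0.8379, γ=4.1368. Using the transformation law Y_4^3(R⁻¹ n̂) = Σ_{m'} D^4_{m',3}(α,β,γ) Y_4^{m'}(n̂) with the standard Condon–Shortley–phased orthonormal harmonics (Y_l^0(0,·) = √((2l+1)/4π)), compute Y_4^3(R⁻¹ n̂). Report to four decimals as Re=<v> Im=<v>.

Need the full column D^4_{m',3} for m'=−4..4 at α=4.6651, β=0.8379, γ=4.1368.
cos(β/2)=0.913517, sin(β/2)=0.406801
d^4_{-4,3}: single k=7 term ⇒ +0.004764;  D = +0.004761-0.000158i
d^4_{-3,3}: k∈[6..7] ⇒ +0.026474 -0.000750 = +0.025724;  D = -0.000363+0.025722i
d^4_{-2,3}: k∈[5..6] ⇒ +0.095334 -0.006302 = +0.089032;  D = -0.088864-0.005462i
d^4_{-1,3}: k∈[4..5] ⇒ +0.252299 -0.030019 = +0.222279;  D = +0.024110-0.220968i
d^4_{0,3}: k∈[3..4] ⇒ +0.506750 -0.100491 = +0.406259;  D = +0.401328+0.063108i
d^4_{1,3}: k∈[2..3] ⇒ +0.763368 -0.252299 = +0.511069;  D = -0.103166+0.500548i
d^4_{2,3}: k∈[1..2] ⇒ +0.808093 -0.480745 = +0.327348;  D = -0.317127-0.081161i
d^4_{3,3}: k∈[0..1] ⇒ +0.484989 -0.673227 = -0.188239;  D = -0.055239+0.179951i
d^4_{4,3}: single k=0 term ⇒ -0.610861;  D = -0.574840-0.206664i
Y_4^{m'}(θ=1.6031,φ=0.324) and Σ D·Y over m':
  (+0.0048-0.0002i)·(+0.1198-0.4250i)  (-0.0004+0.0257i)·(-0.0228+0.0333i)  (-0.0889-0.0055i)·(-0.2645+0.2002i)  (+0.0241-0.2210i)·(+0.0433-0.0146i)  (+0.4013+0.0631i)·(+0.3141+0.0000i)  (-0.1032+0.5005i)·(-0.0433-0.0146i)  (-0.3171-0.0812i)·(-0.2645-0.2002i)  (-0.0552+0.1800i)·(+0.0228+0.0333i)  (-0.5748-0.2067i)·(+0.1198+0.4250i)
Y_4^3(R⁻¹ n̂) = +0.239197-0.211157i

Re=0.2392 Im=-0.2112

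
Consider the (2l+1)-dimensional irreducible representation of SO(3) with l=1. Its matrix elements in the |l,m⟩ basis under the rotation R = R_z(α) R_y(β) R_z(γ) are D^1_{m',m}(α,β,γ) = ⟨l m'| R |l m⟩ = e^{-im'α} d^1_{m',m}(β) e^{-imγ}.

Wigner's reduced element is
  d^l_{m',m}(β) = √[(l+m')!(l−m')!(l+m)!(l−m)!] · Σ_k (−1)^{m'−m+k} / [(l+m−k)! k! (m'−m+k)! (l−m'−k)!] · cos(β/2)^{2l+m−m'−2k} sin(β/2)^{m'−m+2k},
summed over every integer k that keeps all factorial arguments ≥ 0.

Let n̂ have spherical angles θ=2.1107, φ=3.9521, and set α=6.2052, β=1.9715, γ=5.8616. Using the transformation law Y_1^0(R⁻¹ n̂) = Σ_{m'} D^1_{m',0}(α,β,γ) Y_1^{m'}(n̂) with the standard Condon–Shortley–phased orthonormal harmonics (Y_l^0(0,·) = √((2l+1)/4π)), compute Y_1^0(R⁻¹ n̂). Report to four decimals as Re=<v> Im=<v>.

Need the full column D^1_{m',0} for m'=−1..1 at α=6.2052, β=1.9715, γ=5.8616.
cos(β/2)=0.552238, sin(β/2)=0.833687
d^1_{-1,0}: single k=1 term ⇒ +0.651095;  D = +0.649116-0.050724i
d^1_{0,0}: k∈[0..1] ⇒ +0.304967 -0.695033 = -0.390066;  D = -0.390066+0.000000i
d^1_{1,0}: single k=0 term ⇒ -0.651095;  D = -0.649116-0.050724i
Y_1^{m'}(θ=2.1107,φ=3.9521) and Σ D·Y over m':
  (+0.6491-0.0507i)·(-0.2042+0.2147i)  (-0.3901+0.0000i)·(-0.2512+0.0000i)  (-0.6491-0.0507i)·(+0.2042+0.2147i)
Y_1^0(R⁻¹ n̂) = -0.145372+0.000000i

Re=-0.1454 Im=0.0000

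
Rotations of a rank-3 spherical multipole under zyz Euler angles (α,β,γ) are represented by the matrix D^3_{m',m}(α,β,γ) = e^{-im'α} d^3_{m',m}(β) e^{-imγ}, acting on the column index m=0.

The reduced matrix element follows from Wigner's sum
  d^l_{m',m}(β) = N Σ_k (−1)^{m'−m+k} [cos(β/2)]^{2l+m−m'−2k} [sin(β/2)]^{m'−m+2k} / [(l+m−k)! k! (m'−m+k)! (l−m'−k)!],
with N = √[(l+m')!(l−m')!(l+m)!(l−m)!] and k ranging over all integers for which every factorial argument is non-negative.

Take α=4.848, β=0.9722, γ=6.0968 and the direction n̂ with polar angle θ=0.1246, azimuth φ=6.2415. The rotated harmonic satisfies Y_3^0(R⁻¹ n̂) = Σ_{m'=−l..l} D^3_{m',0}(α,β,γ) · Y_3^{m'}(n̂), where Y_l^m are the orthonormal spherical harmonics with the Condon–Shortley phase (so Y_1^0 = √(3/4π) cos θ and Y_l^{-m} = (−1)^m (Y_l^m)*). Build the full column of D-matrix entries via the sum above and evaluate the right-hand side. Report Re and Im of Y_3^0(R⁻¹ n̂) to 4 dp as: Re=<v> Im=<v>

Re=-0.2874 Im=0.0000

Need the full column D^3_{m',0} for m'=−3..3 at α=4.848, β=0.9722, γ=6.0968.
cos(β/2)=0.884162, sin(β/2)=0.467181
d^3_{-3,0}: single k=3 term ⇒ +0.315185;  D = -0.124720+0.289459i
d^3_{-2,0}: k∈[2..3] ⇒ +0.730563 -0.203970 = +0.526594;  D = -0.507344-0.141079i
d^3_{-1,0}: k∈[1..3] ⇒ +0.874448 -0.732425 +0.068163 = +0.210187;  D = +0.028416-0.208257i
d^3_{0,0}: k∈[0..3] ⇒ +0.477738 -1.200438 +0.335156 -0.010397 = -0.397941;  D = -0.397941+0.000000i
d^3_{1,0}: k∈[0..2] ⇒ -0.874448 +0.732425 -0.068163 = -0.210187;  D = -0.028416-0.208257i
d^3_{2,0}: k∈[0..1] ⇒ +0.730563 -0.203970 = +0.526594;  D = -0.507344+0.141079i
d^3_{3,0}: single k=0 term ⇒ -0.315185;  D = +0.124720+0.289459i
Y_3^{m'}(θ=0.1246,φ=6.2415) and Σ D·Y over m':
  (-0.1247+0.2895i)·(+0.0008+0.0001i)  (-0.5073-0.1411i)·(+0.0156+0.0013i)  (+0.0284-0.2083i)·(+0.1574+0.0066i)  (-0.3979+0.0000i)·(+0.7120+0.0000i)  (-0.0284-0.2083i)·(-0.1574+0.0066i)  (-0.5073+0.1411i)·(+0.0156-0.0013i)  (+0.1247+0.2895i)·(-0.0008+0.0001i)
Y_3^0(R⁻¹ n̂) = -0.287366+0.000000i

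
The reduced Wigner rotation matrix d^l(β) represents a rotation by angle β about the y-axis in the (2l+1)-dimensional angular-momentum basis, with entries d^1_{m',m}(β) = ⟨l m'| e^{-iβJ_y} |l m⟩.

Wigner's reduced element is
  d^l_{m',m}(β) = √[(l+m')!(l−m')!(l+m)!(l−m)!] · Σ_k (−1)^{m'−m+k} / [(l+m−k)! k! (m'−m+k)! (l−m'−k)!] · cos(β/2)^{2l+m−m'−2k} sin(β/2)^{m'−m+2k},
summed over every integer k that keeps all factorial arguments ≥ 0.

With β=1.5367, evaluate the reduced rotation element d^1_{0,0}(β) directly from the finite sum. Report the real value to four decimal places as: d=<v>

d=0.0341

d^1_{0,0}(β=1.5367) via Wigner's sum:
With c≡cos(β/2)=0.719058 and s≡sin(β/2)=0.694950, N=[1·1·1·1]^{1/2}=1.000000
The bounds max(0,m−m')=0 and min(l+m,l−m')=1 give 2 terms
  k=0: (−1)^0·1.0000/(1)·0.7191^2·0.6949^0 = +0.517045
  k=1: (−1)^1·1.0000/(1)·0.7191^0·0.6949^2 = -0.482955
d^1_{0,0}(1.5367) = +0.517045 -0.482955 = +0.034090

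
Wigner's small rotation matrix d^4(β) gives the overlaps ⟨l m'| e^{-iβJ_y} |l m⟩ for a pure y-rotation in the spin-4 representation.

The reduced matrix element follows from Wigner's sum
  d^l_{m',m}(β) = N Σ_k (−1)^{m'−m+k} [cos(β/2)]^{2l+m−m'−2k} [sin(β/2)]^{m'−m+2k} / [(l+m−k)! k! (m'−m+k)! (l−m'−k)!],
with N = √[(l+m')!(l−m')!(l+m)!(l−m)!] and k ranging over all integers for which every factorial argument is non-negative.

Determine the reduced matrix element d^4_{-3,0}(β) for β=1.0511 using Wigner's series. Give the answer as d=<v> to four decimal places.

d^4_{-3,0}(β=1.0511) via Wigner's sum:
c=cos(1.0511/2)=0.865048, s=sin(1.0511/2)=0.501689; N=√[1·5040·24·24]=1703.830978
Admissible k: 3..4 (factorial args all ≥0)
  k=3: (−1)^0·1703.8310/(144)·0.8650^5·0.5017^3 = +0.723717
  k=4: (−1)^1·1703.8310/(144)·0.8650^3·0.5017^5 = -0.243420
d^4_{-3,0}(1.0511) = +0.723717 -0.243420 = +0.480297

d=0.4803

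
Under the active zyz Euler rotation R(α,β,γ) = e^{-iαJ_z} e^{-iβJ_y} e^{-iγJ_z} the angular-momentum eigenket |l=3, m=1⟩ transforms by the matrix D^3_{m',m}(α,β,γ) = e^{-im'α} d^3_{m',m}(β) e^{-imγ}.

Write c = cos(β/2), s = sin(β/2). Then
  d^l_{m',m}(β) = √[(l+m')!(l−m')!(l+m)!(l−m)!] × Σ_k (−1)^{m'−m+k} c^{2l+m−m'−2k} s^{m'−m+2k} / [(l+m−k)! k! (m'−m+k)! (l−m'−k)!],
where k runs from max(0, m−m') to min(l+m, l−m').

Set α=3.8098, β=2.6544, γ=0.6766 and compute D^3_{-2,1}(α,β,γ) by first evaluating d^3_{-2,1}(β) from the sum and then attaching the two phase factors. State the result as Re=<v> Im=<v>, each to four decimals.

Re=-0.4547 Im=-0.3527

Split into d^3_{-2,1}(β=2.6544) × two z-phases.
c=cos(2.6544/2)=0.241194, s=sin(2.6544/2)=0.970477; N=√[1·120·24·2]=75.894664
k: max(0,(1)−(-2))=3 … min(3+(1),3−(-2))=4
  k=3: (−1)^0·75.8947/(12)·0.2412^3·0.9705^3 = +0.081112
  k=4: (−1)^1·75.8947/(24)·0.2412^1·0.9705^5 = -0.656588
d^3_{-2,1}(2.6544) = +0.081112 -0.656588 = -0.575476
Attach z-rotation phases: D = e^{-i(-2)(3.8098)}·(-0.575476)·e^{-i(1)(0.6766)} = -0.454687-0.352750i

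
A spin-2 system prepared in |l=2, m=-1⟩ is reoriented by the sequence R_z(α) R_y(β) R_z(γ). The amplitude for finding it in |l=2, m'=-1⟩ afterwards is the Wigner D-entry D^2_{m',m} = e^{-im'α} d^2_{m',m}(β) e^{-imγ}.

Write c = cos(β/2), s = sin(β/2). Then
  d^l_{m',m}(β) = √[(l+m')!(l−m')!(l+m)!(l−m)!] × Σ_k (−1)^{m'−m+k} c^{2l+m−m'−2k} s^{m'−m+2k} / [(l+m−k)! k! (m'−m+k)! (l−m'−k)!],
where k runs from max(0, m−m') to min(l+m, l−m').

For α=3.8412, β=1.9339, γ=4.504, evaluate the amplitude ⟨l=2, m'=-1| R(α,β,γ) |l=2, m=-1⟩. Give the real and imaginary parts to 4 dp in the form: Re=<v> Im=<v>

First d^2_{-1,-1}(β=1.9339), then the phase factors e^{-i(-1)α} and e^{-i(-1)γ}:
c=cos(1.9339/2)=0.567813, s=sin(1.9339/2)=0.823158; N=√[1·6·1·6]=6.000000
k∈{0,1} keeps every argument non-negative
  k=0: (−1)^0·6.0000/(6)·0.5678^4·0.8232^0 = +0.103949
  k=1: (−1)^1·6.0000/(2)·0.5678^2·0.8232^2 = -0.655387
d^2_{-1,-1}(1.9339) = +0.103949 -0.655387 = -0.551438
Attach z-rotation phases: D = e^{-i(-1)(3.8412)}·(-0.551438)·e^{-i(-1)(4.504)} = +0.260113-0.486235i

Re=0.2601 Im=-0.4862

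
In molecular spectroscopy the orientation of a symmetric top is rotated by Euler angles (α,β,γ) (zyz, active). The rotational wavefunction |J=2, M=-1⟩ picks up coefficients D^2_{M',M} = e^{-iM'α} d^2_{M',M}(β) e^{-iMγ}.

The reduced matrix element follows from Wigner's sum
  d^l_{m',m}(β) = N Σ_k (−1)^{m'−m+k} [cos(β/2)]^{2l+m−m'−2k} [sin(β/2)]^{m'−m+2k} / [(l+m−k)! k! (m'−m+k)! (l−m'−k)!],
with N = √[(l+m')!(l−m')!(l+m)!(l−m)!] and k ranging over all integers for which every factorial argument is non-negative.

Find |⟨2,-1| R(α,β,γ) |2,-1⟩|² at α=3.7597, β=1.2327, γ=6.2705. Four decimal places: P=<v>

P=0.0502

D^2_{-1,-1}(3.7597,1.2327,6.2705) = e^{-i·-1·3.7597}·d^2_{-1,-1}(1.2327)·e^{-i·-1·6.2705}. Compute d first:
With c≡cos(β/2)=0.815994 and s≡sin(β/2)=0.578061, N=[1·6·1·6]^{1/2}=6.000000
Admissible k: 0..1 (factorial args all ≥0)
  k=0: (−1)^0·6.0000/(6)·0.8160^4·0.5781^0 = +0.443351
  k=1: (−1)^1·6.0000/(2)·0.8160^2·0.5781^2 = -0.667485
d^2_{-1,-1}(1.2327) = +0.443351 -0.667485 = -0.224135
|D^2_{-1,-1}|² = |d^2_{-1,-1}(β)|² = (-0.224135)² = 0.050236 (the z-rotation phases have unit modulus)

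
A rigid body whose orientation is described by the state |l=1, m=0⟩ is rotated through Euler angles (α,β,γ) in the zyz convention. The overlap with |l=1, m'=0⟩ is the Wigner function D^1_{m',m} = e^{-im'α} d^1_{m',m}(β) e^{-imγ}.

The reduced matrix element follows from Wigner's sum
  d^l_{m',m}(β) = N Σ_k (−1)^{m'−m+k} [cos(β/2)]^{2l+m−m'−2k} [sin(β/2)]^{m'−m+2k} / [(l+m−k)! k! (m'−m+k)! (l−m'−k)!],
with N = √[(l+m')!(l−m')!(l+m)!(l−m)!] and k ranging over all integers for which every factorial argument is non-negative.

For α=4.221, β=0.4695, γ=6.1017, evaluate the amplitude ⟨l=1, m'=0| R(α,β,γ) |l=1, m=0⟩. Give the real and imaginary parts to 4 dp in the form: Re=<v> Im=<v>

Re=0.8918 Im=0.0000

Split into d^1_{0,0}(β=0.4695) × two z-phases.
c=cos(0.4695/2)=0.972573, s=sin(0.4695/2)=0.232600; N=√[1·1·1·1]=1.000000
The bounds max(0,m−m')=0 and min(l+m,l−m')=1 give 2 terms
  k=0: (−1)^0·1.0000/(1)·0.9726^2·0.2326^0 = +0.945897
  k=1: (−1)^1·1.0000/(1)·0.9726^0·0.2326^2 = -0.054103
d^1_{0,0}(0.4695) = +0.945897 -0.054103 = +0.891795
D = (+1.000000+0.000000i)·(+0.891795)·(+1.000000+0.000000i) = +0.891795+0.000000i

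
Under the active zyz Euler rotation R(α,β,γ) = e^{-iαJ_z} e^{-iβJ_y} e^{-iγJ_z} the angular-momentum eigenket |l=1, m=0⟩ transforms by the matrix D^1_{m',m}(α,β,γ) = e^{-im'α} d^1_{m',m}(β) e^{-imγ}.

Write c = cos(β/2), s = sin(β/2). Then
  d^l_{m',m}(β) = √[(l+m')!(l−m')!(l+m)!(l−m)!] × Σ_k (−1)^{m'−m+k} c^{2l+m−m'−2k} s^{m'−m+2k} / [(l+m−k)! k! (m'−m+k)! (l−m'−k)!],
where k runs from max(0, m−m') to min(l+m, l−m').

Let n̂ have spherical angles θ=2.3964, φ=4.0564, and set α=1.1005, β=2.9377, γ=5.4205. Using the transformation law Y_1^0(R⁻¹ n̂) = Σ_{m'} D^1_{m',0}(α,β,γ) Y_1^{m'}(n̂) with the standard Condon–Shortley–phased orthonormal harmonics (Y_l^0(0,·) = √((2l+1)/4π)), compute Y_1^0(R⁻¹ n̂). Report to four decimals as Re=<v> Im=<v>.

Re=0.2857 Im=0.0000

Need the full column D^1_{m',0} for m'=−1..1 at α=1.1005, β=2.9377, γ=5.4205.
cos(β/2)=0.101770, sin(β/2)=0.994808
d^1_{-1,0}: single k=1 term ⇒ +0.143177;  D = +0.064881+0.127633i
d^1_{0,0}: k∈[0..1] ⇒ +0.010357 -0.989643 = -0.979286;  D = -0.979286+0.000000i
d^1_{1,0}: single k=0 term ⇒ -0.143177;  D = -0.064881+0.127633i
Y_1^{m'}(θ=2.3964,φ=4.0564) and Σ D·Y over m':
  (+0.0649+0.1276i)·(-0.1429+0.1857i)  (-0.9793+0.0000i)·(-0.3591+0.0000i)  (-0.0649+0.1276i)·(+0.1429+0.1857i)
Y_1^0(R⁻¹ n̂) = +0.285729+0.000000i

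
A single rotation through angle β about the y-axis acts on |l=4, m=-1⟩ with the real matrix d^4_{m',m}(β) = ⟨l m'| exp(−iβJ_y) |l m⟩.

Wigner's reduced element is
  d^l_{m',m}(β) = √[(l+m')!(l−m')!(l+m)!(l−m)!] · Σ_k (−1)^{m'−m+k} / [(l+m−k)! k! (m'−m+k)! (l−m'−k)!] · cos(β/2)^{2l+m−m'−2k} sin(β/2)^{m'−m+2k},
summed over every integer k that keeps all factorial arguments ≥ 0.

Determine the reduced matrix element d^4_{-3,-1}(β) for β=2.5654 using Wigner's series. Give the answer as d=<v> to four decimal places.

d^4_{-3,-1}(β=2.5654) via Wigner's sum:
With c≡cos(β/2)=0.284128 and s≡sin(β/2)=0.958786, N=[1·5040·6·120]^{1/2}=1904.940944
The bounds max(0,m−m')=2 and min(l+m,l−m')=3 give 2 terms
  k=2: (−1)^0·1904.9409/(240)·0.2841^6·0.9588^2 = +0.003839
  k=3: (−1)^1·1904.9409/(144)·0.2841^4·0.9588^4 = -0.072855
d^4_{-3,-1}(2.5654) = +0.003839 -0.072855 = -0.069016

d=-0.0690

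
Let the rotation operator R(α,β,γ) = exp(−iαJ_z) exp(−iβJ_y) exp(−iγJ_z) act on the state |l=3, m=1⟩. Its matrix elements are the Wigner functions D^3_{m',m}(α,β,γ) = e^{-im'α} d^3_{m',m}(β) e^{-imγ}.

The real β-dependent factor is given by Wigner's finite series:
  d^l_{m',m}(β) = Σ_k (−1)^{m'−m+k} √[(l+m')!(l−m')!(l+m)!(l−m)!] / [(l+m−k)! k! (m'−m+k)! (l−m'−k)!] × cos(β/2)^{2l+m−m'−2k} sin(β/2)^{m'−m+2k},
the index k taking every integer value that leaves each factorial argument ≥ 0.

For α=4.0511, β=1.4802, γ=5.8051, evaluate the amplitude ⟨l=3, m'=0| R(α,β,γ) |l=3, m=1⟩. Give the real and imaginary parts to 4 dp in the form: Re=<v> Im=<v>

Re=-0.3672 Im=-0.1903

Split into d^3_{0,1}(β=1.4802) × two z-phases.
Half-angle: c=0.738401, s=0.674362. N=√(6·6·24·2)=41.569219
k: max(0,(1)−(0))=1 … min(3+(1),3−(0))=3
  k=1: (−1)^0·41.5692/(12)·0.7384^5·0.6744^1 = +0.512797
  k=2: (−1)^1·41.5692/(4)·0.7384^3·0.6744^3 = -1.283121
  k=3: (−1)^2·41.5692/(12)·0.7384^1·0.6744^5 = +0.356737
d^3_{0,1}(1.4802) = +0.512797 -1.283121 +0.356737 = -0.413588
Phases: e^{-i·(0)·4.0511}=+1.000000+0.000000i, e^{-i·(1)·5.8051}=+0.887877+0.460080i ⇒ D=-0.367215-0.190284i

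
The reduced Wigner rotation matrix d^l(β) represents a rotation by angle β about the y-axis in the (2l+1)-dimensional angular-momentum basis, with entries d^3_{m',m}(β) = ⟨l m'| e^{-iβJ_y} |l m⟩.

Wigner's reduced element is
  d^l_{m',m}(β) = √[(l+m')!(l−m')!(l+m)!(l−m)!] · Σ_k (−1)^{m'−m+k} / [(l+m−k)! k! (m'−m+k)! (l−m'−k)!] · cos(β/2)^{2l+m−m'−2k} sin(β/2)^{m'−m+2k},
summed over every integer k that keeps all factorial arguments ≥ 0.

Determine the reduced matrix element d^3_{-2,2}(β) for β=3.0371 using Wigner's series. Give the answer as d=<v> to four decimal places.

d^3_{-2,2}(β=3.0371) via Wigner's sum:
With c≡cos(β/2)=0.052223 and s≡sin(β/2)=0.998635, N=[1·120·120·1]^{1/2}=120.000000
k: max(0,(2)−(-2))=4 … min(3+(2),3−(-2))=5
  k=4: (−1)^0·120.0000/(24)·0.0522^2·0.9986^4 = +0.013562
  k=5: (−1)^1·120.0000/(120)·0.0522^0·0.9986^6 = -0.991841
d^3_{-2,2}(3.0371) = +0.013562 -0.991841 = -0.978279

d=-0.9783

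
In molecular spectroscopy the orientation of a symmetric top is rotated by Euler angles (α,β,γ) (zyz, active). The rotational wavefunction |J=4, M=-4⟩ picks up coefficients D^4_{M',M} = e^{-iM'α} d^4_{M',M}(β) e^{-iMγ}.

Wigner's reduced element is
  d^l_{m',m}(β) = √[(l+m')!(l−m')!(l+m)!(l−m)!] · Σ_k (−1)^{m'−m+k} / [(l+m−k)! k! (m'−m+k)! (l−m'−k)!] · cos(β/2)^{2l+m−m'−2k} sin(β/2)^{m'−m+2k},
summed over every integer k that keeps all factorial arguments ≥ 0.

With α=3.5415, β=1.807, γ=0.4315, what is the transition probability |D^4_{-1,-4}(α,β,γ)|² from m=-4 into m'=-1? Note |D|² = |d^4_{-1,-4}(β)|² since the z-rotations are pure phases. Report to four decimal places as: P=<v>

P=0.1084

First d^4_{-1,-4}(β=1.807), then the phase factors e^{-i(-1)α} and e^{-i(-4)γ}:
With c≡cos(β/2)=0.618865 and s≡sin(β/2)=0.785498, N=[6·120·1·40320]^{1/2}=5387.986637
k: max(0,(-4)−(-1))=0 … min(4+(-4),4−(-1))=0
  k=0: (−1)^3·5387.9866/(720)·0.6189^5·0.7855^3 = -0.329236
d^4_{-1,-4}(1.807) = -0.329236
|D^4_{-1,-4}|² = |d^4_{-1,-4}(β)|² = (-0.329236)² = 0.108396 (the z-rotation phases have unit modulus)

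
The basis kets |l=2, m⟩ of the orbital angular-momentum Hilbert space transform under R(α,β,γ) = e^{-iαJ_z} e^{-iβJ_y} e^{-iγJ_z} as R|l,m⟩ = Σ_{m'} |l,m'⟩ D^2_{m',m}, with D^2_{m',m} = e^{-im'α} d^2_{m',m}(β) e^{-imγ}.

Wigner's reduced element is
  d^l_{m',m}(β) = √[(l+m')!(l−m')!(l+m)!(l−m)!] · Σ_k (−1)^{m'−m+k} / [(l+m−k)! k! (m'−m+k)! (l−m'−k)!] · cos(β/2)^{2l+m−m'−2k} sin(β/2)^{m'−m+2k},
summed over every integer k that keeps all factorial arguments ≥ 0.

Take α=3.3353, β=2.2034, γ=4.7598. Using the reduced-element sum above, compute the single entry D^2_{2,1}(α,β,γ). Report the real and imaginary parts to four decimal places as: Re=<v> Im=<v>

Re=-0.0694 Im=-0.1495

First d^2_{2,1}(β=2.2034), then the phase factors e^{-i(2)α} and e^{-i(1)γ}:
c=cos(2.2034/2)=0.452080, s=sin(2.2034/2)=0.891977; N=√[24·1·6·1]=12.000000
The bounds max(0,m−m')=0 and min(l+m,l−m')=0 give 1 term
  k=0: (−1)^1·12.0000/(6)·0.4521^3·0.8920^1 = -0.164828
d^2_{2,1}(2.2034) = -0.164828
D = (+0.925889-0.377796i)·(-0.164828)·(+0.047393+0.998876i) = -0.069434-0.149490i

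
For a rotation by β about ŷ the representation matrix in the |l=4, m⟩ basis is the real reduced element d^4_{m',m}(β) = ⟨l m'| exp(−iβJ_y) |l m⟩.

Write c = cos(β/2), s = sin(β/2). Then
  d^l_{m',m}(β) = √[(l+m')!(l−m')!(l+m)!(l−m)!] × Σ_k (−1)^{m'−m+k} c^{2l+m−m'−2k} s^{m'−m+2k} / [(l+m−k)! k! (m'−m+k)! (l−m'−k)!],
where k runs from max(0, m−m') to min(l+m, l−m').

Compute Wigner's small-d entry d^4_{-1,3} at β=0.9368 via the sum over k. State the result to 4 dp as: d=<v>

d=0.2948

d^4_{-1,3}(β=0.9368) via Wigner's sum:
With c≡cos(β/2)=0.892292 and s≡sin(β/2)=0.451459, N=[6·120·5040·1]^{1/2}=1904.940944
Admissible k: 4..5 (factorial args all ≥0)
  k=4: (−1)^0·1904.9409/(144)·0.8923^4·0.4515^4 = +0.348354
  k=5: (−1)^1·1904.9409/(240)·0.8923^2·0.4515^6 = -0.053505
d^4_{-1,3}(0.9368) = +0.348354 -0.053505 = +0.294849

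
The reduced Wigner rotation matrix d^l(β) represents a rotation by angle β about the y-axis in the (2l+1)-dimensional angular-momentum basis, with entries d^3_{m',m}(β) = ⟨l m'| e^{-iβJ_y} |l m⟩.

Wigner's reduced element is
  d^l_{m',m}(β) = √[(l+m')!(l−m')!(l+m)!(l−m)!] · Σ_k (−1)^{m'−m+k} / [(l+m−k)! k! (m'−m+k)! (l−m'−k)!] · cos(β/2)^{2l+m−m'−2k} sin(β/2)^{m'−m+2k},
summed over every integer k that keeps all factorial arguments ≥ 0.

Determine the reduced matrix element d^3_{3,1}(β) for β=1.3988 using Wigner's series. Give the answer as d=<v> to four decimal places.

d^3_{3,1}(β=1.3988) via Wigner's sum:
With c≡cos(β/2)=0.765229 and s≡sin(β/2)=0.643759, N=[720·1·24·2]^{1/2}=185.903201
k: max(0,(1)−(3))=0 … min(3+(1),3−(3))=0
  k=0: (−1)^2·185.9032/(48)·0.7652^4·0.6438^2 = +0.550372
d^3_{3,1}(1.3988) = +0.550372

d=0.5504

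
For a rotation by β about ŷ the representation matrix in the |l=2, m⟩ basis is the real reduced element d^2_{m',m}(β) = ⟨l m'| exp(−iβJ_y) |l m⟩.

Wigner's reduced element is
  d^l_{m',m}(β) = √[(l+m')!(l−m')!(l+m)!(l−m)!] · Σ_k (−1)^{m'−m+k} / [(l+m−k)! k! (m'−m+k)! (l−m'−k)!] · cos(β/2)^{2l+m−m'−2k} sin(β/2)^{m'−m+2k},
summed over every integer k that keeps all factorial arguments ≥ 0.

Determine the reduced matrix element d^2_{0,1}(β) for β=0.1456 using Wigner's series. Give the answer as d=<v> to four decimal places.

d^2_{0,1}(β=0.1456) via Wigner's sum:
Half-angle: c=0.997351, s=0.072736. N=√(2·2·6·1)=4.898979
Admissible k: 1..2 (factorial args all ≥0)
  k=1: (−1)^0·4.8990/(2)·0.9974^3·0.0727^1 = +0.176753
  k=2: (−1)^1·4.8990/(2)·0.9974^1·0.0727^3 = -0.000940
d^2_{0,1}(0.1456) = +0.176753 -0.000940 = +0.175813

d=0.1758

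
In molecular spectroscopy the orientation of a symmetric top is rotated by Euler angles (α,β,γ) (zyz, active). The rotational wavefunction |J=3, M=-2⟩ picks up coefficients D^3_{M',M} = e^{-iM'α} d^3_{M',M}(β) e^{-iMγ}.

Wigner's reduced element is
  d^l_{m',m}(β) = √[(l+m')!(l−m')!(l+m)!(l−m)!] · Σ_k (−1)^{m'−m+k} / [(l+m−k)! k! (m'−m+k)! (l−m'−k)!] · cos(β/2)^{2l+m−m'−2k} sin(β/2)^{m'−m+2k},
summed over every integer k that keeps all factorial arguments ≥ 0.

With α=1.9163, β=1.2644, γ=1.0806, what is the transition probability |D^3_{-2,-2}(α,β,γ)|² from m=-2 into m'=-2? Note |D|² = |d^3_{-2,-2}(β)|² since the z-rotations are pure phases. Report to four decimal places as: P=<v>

P=0.2152

First d^3_{-2,-2}(β=1.2644), then the phase factors e^{-i(-2)α} and e^{-i(-2)γ}:
Half-angle: c=0.806729, s=0.590921. N=√(1·120·1·120)=120.000000
Admissible k: 0..1 (factorial args all ≥0)
  k=0: (−1)^0·120.0000/(120)·0.8067^6·0.5909^0 = +0.275656
  k=1: (−1)^1·120.0000/(24)·0.8067^4·0.5909^2 = -0.739504
d^3_{-2,-2}(1.2644) = +0.275656 -0.739504 = -0.463848
|D^3_{-2,-2}|² = |d^3_{-2,-2}(β)|² = (-0.463848)² = 0.215155 (the z-rotation phases have unit modulus)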